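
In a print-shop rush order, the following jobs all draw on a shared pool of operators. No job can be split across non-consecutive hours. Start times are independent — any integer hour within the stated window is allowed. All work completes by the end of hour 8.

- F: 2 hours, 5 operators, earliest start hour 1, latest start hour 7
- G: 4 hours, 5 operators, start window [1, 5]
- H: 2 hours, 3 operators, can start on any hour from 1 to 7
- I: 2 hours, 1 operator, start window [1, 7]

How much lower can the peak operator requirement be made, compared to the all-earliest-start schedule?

9

Early-start peak: h1:14  h2:14  h3:5  h4:5  h5:0  h6:0  h7:0  h8:0 ⇒ 14.
Leveled (F@1, G@3, H@7, I@7): h1:5  h2:5  h3:5  h4:5  h5:5  h6:5  h7:4  h8:4 ⇒ 5.
Reduction 14 − 5 = 9.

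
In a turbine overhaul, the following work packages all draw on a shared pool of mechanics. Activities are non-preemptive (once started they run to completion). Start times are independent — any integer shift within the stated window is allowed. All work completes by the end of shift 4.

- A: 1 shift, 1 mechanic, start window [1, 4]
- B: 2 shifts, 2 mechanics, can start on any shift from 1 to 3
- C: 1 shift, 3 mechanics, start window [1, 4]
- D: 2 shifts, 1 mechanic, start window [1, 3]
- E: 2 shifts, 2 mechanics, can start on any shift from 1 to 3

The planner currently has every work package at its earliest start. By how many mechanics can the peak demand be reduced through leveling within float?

5

Early-start peak: s1:9  s2:5  s3:0  s4:0 ⇒ 9.
Leveled (A@1, B@1, C@4, D@3, E@2): s1:3  s2:4  s3:3  s4:4 ⇒ 4.
Reduction 9 − 4 = 5.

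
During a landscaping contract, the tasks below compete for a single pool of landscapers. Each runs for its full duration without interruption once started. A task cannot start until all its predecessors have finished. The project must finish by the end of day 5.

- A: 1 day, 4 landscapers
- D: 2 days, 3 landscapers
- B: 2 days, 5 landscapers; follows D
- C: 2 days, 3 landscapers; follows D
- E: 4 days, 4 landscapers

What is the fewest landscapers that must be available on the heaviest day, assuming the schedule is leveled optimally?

12

Schedule A@1, D@1, B@3, C@3, E@1: d1:11  d2:7  d3:12  d4:12  d5:0 — peak 12.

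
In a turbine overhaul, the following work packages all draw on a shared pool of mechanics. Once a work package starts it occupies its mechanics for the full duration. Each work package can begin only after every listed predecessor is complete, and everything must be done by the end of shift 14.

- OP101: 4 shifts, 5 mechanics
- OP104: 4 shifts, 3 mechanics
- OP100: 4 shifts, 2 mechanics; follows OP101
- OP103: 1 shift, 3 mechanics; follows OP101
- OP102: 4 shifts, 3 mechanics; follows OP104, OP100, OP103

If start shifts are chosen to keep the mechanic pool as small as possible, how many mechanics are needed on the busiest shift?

Early-start (OP101@1, OP104@1, OP100@5, OP103@5, OP102@9) gives peak 8: s1:8  s2:8  s3:8  s4:8  s5:5  s6:2  s7:2  s8:2  s9:3  s10:3  s11:3  s12:3  s13:0  s14:0.
Shift OP104→5, OP103→9, OP102→10.
Schedule OP101@1, OP104@5, OP100@5, OP103@9, OP102@10: s1:5  s2:5  s3:5  s4:5  s5:5  s6:5  s7:5  s8:5  s9:3  s10:3  s11:3  s12:3  s13:3  s14:0 — peak 5.

5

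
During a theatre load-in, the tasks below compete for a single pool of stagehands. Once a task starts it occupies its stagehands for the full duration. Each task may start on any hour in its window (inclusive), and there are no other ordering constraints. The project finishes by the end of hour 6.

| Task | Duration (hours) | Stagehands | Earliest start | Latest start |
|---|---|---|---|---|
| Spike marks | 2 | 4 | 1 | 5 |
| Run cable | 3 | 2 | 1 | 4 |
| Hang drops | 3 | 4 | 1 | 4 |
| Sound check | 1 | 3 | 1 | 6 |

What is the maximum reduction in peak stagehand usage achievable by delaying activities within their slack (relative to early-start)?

Early-start peak: h1:13  h2:10  h3:6  h4:0  h5:0  h6:0 ⇒ 13.
Leveled (Spike marks@1, Run cable@1, Hang drops@3, Sound check@6): h1:6  h2:6  h3:6  h4:4  h5:4  h6:3 ⇒ 6.
Reduction 13 − 6 = 7.

7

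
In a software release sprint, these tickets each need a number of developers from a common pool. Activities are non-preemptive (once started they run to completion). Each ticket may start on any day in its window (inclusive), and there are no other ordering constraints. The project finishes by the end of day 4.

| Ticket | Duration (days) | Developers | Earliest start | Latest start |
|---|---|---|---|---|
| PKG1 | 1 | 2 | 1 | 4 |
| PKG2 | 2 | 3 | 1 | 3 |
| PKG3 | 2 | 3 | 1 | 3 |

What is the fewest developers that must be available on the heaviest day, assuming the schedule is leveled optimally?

5

Early-start (PKG1@1, PKG2@1, PKG3@1) gives peak 8: d1:8  d2:6  d3:0  d4:0.
Shift PKG3→3.
Schedule PKG1@1, PKG2@1, PKG3@3: d1:5  d2:3  d3:3  d4:3 — peak 5.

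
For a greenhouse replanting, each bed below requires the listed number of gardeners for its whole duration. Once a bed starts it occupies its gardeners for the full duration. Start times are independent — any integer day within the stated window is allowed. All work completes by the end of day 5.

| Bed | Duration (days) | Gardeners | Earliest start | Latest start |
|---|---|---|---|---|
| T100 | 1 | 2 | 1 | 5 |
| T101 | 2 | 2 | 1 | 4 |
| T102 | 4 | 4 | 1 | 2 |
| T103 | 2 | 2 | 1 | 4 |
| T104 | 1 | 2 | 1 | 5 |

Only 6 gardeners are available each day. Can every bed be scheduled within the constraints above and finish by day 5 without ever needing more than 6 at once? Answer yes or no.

yes

Schedule T100@1, T101@1, T102@2, T103@3, T104@1: d1:6  d2:6  d3:6  d4:6  d5:4 — peak 6 ≤ 6.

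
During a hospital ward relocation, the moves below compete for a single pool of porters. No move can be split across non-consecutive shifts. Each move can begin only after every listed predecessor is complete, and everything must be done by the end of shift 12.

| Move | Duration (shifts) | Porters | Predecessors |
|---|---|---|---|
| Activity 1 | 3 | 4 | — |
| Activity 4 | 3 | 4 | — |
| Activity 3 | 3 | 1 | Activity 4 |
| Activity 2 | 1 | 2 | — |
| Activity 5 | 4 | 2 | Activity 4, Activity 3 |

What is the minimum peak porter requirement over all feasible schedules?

5

Early-start (Activity 1@1, Activity 4@1, Activity 3@4, Activity 2@1, Activity 5@7) gives peak 10: s1:10  s2:8  s3:8  s4:1  s5:1  s6:1  s7:2  s8:2  s9:2  s10:2  s11:0  s12:0.
Shift Activity 1→4, Activity 2→7.
Schedule Activity 1@4, Activity 4@1, Activity 3@4, Activity 2@7, Activity 5@7: s1:4  s2:4  s3:4  s4:5  s5:5  s6:5  s7:4  s8:2  s9:2  s10:2  s11:0  s12:0 — peak 5.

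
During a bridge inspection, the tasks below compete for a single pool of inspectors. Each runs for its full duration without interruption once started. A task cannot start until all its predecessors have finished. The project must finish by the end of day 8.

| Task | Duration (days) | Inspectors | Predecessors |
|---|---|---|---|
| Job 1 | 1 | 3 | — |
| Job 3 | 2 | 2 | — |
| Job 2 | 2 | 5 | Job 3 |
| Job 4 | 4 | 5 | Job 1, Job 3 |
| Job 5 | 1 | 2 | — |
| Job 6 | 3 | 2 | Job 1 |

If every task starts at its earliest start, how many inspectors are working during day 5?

At early start, day 5 has: Job 4.
Demand: 5 = 5.

5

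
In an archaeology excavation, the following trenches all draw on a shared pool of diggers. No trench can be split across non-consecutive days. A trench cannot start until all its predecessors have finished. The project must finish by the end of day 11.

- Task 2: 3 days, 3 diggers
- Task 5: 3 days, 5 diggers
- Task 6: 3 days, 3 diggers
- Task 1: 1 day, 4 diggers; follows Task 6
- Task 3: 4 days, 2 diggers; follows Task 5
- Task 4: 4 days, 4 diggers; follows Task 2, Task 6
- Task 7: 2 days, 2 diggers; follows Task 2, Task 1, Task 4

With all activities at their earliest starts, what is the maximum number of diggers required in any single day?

Early-start schedule: Task 2@1, Task 5@1, Task 6@1, Task 1@4, Task 3@4, Task 4@4, Task 7@8.
Load per day: day 1: 11, day 2: 11, day 3: 11, day 4: 10, day 5: 6, day 6: 6, day 7: 6, day 8: 2, day 9: 2, day 10: 0, day 11: 0.
Peak is 11.

11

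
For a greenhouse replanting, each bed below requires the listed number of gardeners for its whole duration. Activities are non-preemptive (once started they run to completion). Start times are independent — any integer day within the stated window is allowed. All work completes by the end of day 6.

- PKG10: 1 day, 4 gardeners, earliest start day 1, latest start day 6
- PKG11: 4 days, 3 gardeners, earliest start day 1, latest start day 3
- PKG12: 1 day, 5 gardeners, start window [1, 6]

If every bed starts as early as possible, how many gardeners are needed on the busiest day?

12

Early-start schedule: PKG10@1, PKG11@1, PKG12@1.
Load per day: day 1: 12, day 2: 3, day 3: 3, day 4: 3, day 5: 0, day 6: 0.
Peak is 12.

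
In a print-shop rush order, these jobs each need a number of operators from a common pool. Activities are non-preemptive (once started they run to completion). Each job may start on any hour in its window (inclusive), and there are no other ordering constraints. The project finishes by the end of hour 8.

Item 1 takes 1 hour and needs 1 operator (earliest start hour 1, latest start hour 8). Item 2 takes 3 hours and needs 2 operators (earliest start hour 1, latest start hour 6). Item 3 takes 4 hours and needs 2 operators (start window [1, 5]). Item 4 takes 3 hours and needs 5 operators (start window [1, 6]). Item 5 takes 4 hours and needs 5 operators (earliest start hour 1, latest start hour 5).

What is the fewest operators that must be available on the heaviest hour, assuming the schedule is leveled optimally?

7

Early-start (Item 1@1, Item 2@1, Item 3@1, Item 4@1, Item 5@1) gives peak 15: h1:15  h2:14  h3:14  h4:7  h5:0  h6:0  h7:0  h8:0.
Shift Item 3→4, Item 4→2, Item 5→5.
Schedule Item 1@1, Item 2@1, Item 3@4, Item 4@2, Item 5@5: h1:3  h2:7  h3:7  h4:7  h5:7  h6:7  h7:7  h8:5 — peak 7.
Total operator-hours = 50 over 8 hours ⇒ peak ≥ ⌈50/8⌉ = 7, so 7 is optimal.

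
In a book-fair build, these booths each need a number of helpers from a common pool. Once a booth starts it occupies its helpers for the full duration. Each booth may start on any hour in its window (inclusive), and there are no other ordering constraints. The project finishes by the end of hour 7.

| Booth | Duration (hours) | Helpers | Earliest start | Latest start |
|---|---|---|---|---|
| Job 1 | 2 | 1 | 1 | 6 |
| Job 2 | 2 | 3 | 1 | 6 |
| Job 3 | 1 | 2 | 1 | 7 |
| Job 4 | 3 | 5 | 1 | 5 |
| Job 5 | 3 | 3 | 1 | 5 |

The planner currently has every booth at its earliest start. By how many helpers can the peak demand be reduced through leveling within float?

8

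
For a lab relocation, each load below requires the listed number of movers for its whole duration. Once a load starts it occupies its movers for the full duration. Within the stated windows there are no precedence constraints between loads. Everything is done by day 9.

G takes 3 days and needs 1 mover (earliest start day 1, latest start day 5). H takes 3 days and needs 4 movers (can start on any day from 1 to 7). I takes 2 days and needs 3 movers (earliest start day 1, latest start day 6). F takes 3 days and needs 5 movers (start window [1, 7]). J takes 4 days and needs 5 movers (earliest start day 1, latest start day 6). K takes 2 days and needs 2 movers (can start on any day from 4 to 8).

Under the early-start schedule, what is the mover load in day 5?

2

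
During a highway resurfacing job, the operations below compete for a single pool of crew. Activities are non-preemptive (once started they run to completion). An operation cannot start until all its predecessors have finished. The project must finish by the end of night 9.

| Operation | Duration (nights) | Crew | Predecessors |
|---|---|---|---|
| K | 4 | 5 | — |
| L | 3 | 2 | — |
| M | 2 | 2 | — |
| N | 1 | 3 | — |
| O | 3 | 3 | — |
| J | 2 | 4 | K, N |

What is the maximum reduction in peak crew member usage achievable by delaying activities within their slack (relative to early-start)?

8

Early-start peak: n1:15  n2:12  n3:10  n4:5  n5:4  n6:4  n7:0  n8:0  n9:0 ⇒ 15.
Leveled (K@1, L@1, M@4, N@5, O@6, J@6): n1:7  n2:7  n3:7  n4:7  n5:5  n6:7  n7:7  n8:3  n9:0 ⇒ 7.
Reduction 15 − 7 = 8.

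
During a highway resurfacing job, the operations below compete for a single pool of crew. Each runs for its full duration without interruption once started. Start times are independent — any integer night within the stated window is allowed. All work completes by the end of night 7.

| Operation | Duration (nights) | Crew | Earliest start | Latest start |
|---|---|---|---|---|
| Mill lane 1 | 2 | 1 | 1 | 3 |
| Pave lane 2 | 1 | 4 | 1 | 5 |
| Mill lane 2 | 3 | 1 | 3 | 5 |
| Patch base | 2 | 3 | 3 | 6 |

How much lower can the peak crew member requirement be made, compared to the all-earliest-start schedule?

Early-start peak: n1:5  n2:1  n3:4  n4:4  n5:1  n6:0  n7:0 ⇒ 5.
Leveled (Mill lane 1@1, Pave lane 2@3, Mill lane 2@4, Patch base@4): n1:1  n2:1  n3:4  n4:4  n5:4  n6:1  n7:0 ⇒ 4.
Reduction 5 − 4 = 1.

1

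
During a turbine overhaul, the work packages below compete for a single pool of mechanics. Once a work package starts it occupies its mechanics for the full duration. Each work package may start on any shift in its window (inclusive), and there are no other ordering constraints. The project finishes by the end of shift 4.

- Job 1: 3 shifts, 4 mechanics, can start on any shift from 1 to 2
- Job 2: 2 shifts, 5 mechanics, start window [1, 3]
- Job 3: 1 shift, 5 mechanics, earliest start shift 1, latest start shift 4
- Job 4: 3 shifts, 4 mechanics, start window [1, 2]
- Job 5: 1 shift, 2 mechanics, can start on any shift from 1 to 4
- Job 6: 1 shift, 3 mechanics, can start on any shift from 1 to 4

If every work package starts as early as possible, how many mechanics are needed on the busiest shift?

Early-start schedule: Job 1@1, Job 2@1, Job 3@1, Job 4@1, Job 5@1, Job 6@1.
Load per shift: shift 1: 23, shift 2: 13, shift 3: 8, shift 4: 0.
Peak is 23.

23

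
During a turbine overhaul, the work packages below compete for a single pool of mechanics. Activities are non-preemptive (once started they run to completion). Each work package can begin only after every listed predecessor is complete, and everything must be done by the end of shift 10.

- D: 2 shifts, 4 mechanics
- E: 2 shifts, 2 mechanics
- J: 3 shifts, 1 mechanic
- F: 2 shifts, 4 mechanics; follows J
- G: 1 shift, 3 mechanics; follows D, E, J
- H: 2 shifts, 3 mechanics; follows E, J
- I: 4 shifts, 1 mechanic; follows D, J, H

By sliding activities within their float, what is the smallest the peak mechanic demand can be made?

Early-start (D@1, E@1, J@1, F@4, G@4, H@4, I@6) gives peak 10: s1:7  s2:7  s3:1  s4:10  s5:7  s6:1  s7:1  s8:1  s9:1  s10:0.
Shift E→3, F→7, G→9, H→5, I→7.
Schedule D@1, E@3, J@1, F@7, G@9, H@5, I@7: s1:5  s2:5  s3:3  s4:2  s5:3  s6:3  s7:5  s8:5  s9:4  s10:1 — peak 5.

5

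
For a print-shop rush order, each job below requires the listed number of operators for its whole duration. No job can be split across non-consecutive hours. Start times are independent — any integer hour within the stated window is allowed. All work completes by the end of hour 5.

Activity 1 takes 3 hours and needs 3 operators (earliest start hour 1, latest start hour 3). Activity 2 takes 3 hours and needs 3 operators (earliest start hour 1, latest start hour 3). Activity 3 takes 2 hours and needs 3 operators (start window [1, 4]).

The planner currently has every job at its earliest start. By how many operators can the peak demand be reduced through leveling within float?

3

Early-start peak: h1:9  h2:9  h3:6  h4:0  h5:0 ⇒ 9.
Leveled (Activity 1@1, Activity 2@1, Activity 3@4): h1:6  h2:6  h3:6  h4:3  h5:3 ⇒ 6.
Reduction 9 − 6 = 3.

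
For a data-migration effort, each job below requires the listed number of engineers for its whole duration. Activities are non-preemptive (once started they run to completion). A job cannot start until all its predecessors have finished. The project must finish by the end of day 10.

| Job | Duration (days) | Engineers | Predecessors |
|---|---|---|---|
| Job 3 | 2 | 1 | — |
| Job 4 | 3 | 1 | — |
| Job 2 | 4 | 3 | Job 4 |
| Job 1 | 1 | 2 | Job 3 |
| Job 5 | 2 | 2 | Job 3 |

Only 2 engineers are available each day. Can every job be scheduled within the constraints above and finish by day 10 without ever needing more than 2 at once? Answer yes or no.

no

Total engineer-days = 23; over 10 days the average is 23/10 > 2, so some day must exceed 2.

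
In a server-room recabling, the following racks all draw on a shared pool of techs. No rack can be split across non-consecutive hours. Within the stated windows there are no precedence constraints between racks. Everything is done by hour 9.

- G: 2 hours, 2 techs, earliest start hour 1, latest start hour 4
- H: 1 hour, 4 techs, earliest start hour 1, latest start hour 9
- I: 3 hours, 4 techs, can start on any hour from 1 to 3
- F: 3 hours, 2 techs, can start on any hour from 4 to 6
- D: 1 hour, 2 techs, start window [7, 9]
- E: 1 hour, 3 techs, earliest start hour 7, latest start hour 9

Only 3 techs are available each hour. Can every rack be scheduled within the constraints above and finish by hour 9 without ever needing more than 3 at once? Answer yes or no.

no

Total tech-hours = 31; over 9 hours the average is 31/9 > 3, so some hour must exceed 3.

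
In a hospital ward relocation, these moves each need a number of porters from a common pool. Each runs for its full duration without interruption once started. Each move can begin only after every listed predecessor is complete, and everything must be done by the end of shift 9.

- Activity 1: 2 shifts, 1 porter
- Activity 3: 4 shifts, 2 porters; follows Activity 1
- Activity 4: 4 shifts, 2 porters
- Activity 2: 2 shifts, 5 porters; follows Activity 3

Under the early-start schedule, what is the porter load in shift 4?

4

At early start, shift 4 has: Activity 3, Activity 4.
Demand: 2 + 2 = 4.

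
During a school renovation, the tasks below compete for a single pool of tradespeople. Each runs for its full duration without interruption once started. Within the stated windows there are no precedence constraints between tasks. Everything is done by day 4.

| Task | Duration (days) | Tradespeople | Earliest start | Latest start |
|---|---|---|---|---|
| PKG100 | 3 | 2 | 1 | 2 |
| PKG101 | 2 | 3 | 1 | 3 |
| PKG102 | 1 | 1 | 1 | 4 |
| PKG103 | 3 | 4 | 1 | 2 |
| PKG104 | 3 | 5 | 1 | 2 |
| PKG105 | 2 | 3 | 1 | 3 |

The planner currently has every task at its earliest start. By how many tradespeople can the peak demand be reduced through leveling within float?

4

Early-start peak: d1:18  d2:17  d3:11  d4:0 ⇒ 18.
Leveled (PKG100@1, PKG101@1, PKG102@1, PKG103@1, PKG104@2, PKG105@3): d1:10  d2:14  d3:14  d4:8 ⇒ 14.
Reduction 18 − 14 = 4.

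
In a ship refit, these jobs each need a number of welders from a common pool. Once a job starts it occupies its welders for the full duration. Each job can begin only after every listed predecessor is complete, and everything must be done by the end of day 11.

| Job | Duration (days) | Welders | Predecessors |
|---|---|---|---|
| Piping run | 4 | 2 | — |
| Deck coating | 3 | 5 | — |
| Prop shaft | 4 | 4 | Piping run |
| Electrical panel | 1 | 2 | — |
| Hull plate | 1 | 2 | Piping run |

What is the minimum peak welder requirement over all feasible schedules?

Early-start (Piping run@1, Deck coating@1, Prop shaft@5, Electrical panel@1, Hull plate@5) gives peak 9: d1:9  d2:7  d3:7  d4:2  d5:6  d6:4  d7:4  d8:4  d9:0  d10:0  d11:0.
Shift Deck coating→5, Prop shaft→8, Hull plate→8.
Schedule Piping run@1, Deck coating@5, Prop shaft@8, Electrical panel@1, Hull plate@8: d1:4  d2:2  d3:2  d4:2  d5:5  d6:5  d7:5  d8:6  d9:4  d10:4  d11:4 — peak 6.

6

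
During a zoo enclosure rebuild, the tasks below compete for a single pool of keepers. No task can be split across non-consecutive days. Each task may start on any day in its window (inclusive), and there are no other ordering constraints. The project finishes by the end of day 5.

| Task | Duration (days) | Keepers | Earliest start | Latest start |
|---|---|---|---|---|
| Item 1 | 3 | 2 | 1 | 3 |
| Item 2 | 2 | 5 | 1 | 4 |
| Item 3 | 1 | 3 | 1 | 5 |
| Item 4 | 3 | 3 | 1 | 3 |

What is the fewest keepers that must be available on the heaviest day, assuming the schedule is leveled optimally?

7

Early-start (Item 1@1, Item 2@1, Item 3@1, Item 4@1) gives peak 13: d1:13  d2:10  d3:5  d4:0  d5:0.
Shift Item 3→4, Item 4→3.
Schedule Item 1@1, Item 2@1, Item 3@4, Item 4@3: d1:7  d2:7  d3:5  d4:6  d5:3 — peak 7.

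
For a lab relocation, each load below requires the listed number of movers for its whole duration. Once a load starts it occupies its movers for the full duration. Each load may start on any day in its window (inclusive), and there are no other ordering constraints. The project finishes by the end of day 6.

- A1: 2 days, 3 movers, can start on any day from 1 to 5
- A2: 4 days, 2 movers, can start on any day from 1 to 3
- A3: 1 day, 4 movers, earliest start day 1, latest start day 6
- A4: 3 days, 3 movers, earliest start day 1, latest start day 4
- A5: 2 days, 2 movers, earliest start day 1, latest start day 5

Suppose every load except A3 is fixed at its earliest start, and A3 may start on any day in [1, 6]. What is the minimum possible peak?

10

A3@1: d1:14  d2:10  d3:5  d4:2  d5:0  d6:0 → peak 14
A3@2: d1:10  d2:14  d3:5  d4:2  d5:0  d6:0 → peak 14
A3@3: d1:10  d2:10  d3:9  d4:2  d5:0  d6:0 → peak 10
A3@4: d1:10  d2:10  d3:5  d4:6  d5:0  d6:0 → peak 10
A3@5: d1:10  d2:10  d3:5  d4:2  d5:4  d6:0 → peak 10
A3@6: d1:10  d2:10  d3:5  d4:2  d5:0  d6:4 → peak 10
Best is A3@3, peak 10.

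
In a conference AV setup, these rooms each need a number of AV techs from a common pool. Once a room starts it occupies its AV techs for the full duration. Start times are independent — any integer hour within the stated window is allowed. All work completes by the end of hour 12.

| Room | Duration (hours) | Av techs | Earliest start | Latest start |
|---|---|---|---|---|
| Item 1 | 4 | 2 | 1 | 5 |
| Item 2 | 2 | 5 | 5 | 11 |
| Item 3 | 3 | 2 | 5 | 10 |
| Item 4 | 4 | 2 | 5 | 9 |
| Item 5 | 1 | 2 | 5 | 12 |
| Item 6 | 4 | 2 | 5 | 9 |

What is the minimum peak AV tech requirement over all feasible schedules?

6

Early-start (Item 1@1, Item 2@5, Item 3@5, Item 4@5, Item 5@5, Item 6@5) gives peak 13: h1:2  h2:2  h3:2  h4:2  h5:13  h6:11  h7:6  h8:4  h9:0  h10:0  h11:0  h12:0.
Shift Item 3→7, Item 4→7, Item 5→7, Item 6→8.
Schedule Item 1@1, Item 2@5, Item 3@7, Item 4@7, Item 5@7, Item 6@8: h1:2  h2:2  h3:2  h4:2  h5:5  h6:5  h7:6  h8:6  h9:6  h10:4  h11:2  h12:0 — peak 6.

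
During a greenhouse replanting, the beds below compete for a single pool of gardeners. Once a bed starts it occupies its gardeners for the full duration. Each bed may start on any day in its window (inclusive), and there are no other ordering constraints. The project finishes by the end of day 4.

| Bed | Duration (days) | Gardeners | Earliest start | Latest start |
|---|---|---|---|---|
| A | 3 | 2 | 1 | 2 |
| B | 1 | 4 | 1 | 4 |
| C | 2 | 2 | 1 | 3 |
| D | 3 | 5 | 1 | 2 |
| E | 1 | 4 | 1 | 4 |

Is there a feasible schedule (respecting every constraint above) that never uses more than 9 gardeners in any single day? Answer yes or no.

yes

Schedule A@1, B@1, C@1, D@2, E@4: d1:8  d2:9  d3:7  d4:9 — peak 9 ≤ 9.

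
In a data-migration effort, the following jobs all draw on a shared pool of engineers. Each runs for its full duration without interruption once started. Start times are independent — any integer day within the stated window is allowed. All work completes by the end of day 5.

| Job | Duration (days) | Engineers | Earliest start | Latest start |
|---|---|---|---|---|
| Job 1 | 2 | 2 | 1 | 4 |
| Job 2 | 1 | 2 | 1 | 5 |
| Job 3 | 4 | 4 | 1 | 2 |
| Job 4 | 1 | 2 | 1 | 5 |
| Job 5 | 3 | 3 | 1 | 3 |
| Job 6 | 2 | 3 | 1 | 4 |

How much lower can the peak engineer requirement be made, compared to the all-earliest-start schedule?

7

Early-start peak: d1:16  d2:12  d3:7  d4:4  d5:0 ⇒ 16.
Leveled (Job 1@1, Job 2@1, Job 3@2, Job 4@1, Job 5@1, Job 6@4): d1:9  d2:9  d3:7  d4:7  d5:7 ⇒ 9.
Reduction 16 − 9 = 7.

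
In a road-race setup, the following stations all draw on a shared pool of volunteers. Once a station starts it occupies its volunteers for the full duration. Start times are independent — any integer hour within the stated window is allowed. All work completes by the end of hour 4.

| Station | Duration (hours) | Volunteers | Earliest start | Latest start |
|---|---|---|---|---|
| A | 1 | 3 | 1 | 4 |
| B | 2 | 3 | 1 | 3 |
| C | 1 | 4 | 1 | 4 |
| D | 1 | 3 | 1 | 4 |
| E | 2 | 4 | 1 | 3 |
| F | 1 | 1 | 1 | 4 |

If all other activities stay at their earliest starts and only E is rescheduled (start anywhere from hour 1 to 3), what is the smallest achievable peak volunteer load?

E@1: h1:18  h2:7  h3:0  h4:0 → peak 18
E@2: h1:14  h2:7  h3:4  h4:0 → peak 14
E@3: h1:14  h2:3  h3:4  h4:4 → peak 14
Best is E@2, peak 14.

14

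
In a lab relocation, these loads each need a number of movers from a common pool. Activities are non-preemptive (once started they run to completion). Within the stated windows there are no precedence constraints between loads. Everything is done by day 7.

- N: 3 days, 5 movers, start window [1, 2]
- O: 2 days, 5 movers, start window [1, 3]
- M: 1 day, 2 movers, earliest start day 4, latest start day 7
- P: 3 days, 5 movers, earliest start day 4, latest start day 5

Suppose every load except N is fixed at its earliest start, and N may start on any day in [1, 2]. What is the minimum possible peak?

10

N@1: d1:10  d2:10  d3:5  d4:7  d5:5  d6:5  d7:0 → peak 10
N@2: d1:5  d2:10  d3:5  d4:12  d5:5  d6:5  d7:0 → peak 12
Best is N@1, peak 10.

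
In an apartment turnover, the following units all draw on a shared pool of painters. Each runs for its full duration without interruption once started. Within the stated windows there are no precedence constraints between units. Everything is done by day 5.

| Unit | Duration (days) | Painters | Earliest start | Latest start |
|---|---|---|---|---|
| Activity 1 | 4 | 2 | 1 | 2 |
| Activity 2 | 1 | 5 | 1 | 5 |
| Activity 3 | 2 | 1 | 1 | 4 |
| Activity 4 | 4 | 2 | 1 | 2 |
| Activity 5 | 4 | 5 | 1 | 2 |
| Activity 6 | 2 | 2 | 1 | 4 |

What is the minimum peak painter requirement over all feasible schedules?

Early-start (Activity 1@1, Activity 2@1, Activity 3@1, Activity 4@1, Activity 5@1, Activity 6@1) gives peak 17: d1:17  d2:12  d3:9  d4:9  d5:0.
Shift Activity 5→2, Activity 6→3.
Schedule Activity 1@1, Activity 2@1, Activity 3@1, Activity 4@1, Activity 5@2, Activity 6@3: d1:10  d2:10  d3:11  d4:11  d5:5 — peak 11.

11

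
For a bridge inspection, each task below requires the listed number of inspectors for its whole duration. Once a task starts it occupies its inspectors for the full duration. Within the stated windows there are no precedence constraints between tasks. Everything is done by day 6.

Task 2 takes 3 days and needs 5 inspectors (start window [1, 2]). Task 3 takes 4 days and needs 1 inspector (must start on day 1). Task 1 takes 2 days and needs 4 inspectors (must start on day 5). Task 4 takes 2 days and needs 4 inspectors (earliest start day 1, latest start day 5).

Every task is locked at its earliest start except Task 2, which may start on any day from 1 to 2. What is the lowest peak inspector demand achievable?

10

Task 2@1: d1:10  d2:10  d3:6  d4:1  d5:4  d6:4 → peak 10
Task 2@2: d1:5  d2:10  d3:6  d4:6  d5:4  d6:4 → peak 10
Best is Task 2@1, peak 10.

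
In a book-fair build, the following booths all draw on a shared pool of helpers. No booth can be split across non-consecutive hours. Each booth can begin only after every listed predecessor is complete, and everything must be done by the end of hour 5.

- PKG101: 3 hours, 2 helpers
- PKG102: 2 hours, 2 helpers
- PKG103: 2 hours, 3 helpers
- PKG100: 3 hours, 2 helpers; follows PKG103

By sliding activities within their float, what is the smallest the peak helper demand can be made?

5

Early-start (PKG101@1, PKG102@1, PKG103@1, PKG100@3) gives peak 7: h1:7  h2:7  h3:4  h4:2  h5:2.
Shift PKG102→4.
Schedule PKG101@1, PKG102@4, PKG103@1, PKG100@3: h1:5  h2:5  h3:4  h4:4  h5:4 — peak 5.
Total helper-hours = 22 over 5 hours ⇒ peak ≥ ⌈22/5⌉ = 5, so 5 is optimal.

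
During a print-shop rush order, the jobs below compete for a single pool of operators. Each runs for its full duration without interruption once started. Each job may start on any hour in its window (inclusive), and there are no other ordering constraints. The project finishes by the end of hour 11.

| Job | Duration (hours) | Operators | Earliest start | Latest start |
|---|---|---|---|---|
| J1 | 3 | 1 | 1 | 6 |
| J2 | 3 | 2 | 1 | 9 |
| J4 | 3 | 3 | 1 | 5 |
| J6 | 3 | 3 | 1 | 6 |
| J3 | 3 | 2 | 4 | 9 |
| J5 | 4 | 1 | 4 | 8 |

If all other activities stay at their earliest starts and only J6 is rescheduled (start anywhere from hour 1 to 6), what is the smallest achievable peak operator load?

6

J6@1: h1:9  h2:9  h3:9  h4:3  h5:3  h6:3  h7:1  h8:0  h9:0  h10:0  h11:0 → peak 9
J6@2: h1:6  h2:9  h3:9  h4:6  h5:3  h6:3  h7:1  h8:0  h9:0  h10:0  h11:0 → peak 9
J6@3: h1:6  h2:6  h3:9  h4:6  h5:6  h6:3  h7:1  h8:0  h9:0  h10:0  h11:0 → peak 9
J6@4: h1:6  h2:6  h3:6  h4:6  h5:6  h6:6  h7:1  h8:0  h9:0  h10:0  h11:0 → peak 6
J6@5: h1:6  h2:6  h3:6  h4:3  h5:6  h6:6  h7:4  h8:0  h9:0  h10:0  h11:0 → peak 6
J6@6: h1:6  h2:6  h3:6  h4:3  h5:3  h6:6  h7:4  h8:3  h9:0  h10:0  h11:0 → peak 6
Best is J6@4, peak 6.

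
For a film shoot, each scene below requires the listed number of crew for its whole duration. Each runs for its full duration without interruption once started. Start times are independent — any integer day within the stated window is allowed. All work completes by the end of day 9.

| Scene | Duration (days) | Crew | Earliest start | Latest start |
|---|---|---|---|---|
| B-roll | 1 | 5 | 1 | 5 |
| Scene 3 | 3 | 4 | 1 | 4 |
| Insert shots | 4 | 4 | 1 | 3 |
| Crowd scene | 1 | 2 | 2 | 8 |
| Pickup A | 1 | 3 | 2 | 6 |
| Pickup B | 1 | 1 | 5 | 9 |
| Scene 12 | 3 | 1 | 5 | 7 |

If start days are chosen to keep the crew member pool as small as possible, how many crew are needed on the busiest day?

8

Early-start (B-roll@1, Scene 3@1, Insert shots@1, Crowd scene@2, Pickup A@2, Pickup B@5, Scene 12@5) gives peak 13: d1:13  d2:13  d3:8  d4:4  d5:2  d6:1  d7:1  d8:0  d9:0.
Shift Scene 3→2, Insert shots→2, Crowd scene→5, Pickup A→6.
Schedule B-roll@1, Scene 3@2, Insert shots@2, Crowd scene@5, Pickup A@6, Pickup B@5, Scene 12@5: d1:5  d2:8  d3:8  d4:8  d5:8  d6:4  d7:1  d8:0  d9:0 — peak 8.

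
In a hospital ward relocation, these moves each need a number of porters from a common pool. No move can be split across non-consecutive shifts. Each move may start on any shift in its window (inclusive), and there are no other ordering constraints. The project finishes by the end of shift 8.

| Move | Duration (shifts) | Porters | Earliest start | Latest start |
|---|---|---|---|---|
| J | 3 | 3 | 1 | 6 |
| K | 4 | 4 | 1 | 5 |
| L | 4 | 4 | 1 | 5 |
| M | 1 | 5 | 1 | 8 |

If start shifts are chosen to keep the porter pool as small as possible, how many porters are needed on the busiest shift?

Early-start (J@1, K@1, L@1, M@1) gives peak 16: s1:16  s2:11  s3:11  s4:8  s5:0  s6:0  s7:0  s8:0.
Shift L→4, M→8.
Schedule J@1, K@1, L@4, M@8: s1:7  s2:7  s3:7  s4:8  s5:4  s6:4  s7:4  s8:5 — peak 8.

8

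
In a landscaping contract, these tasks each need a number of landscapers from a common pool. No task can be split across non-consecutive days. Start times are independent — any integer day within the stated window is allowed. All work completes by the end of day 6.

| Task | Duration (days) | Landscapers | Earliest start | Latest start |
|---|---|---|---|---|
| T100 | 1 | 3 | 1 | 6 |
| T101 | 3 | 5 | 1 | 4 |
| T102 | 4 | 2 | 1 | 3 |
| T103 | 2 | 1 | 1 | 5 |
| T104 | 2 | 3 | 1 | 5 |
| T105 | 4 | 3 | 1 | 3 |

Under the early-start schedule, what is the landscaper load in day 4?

5

At early start, day 4 has: T102, T105.
Demand: 2 + 3 = 5.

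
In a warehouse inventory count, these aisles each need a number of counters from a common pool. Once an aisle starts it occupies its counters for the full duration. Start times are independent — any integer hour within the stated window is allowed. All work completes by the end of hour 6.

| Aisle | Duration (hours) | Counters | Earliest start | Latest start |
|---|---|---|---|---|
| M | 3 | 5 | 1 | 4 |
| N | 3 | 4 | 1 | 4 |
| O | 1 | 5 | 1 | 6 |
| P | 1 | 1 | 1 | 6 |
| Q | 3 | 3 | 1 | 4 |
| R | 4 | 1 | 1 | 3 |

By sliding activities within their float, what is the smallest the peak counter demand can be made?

Early-start (M@1, N@1, O@1, P@1, Q@1, R@1) gives peak 19: h1:19  h2:13  h3:13  h4:1  h5:0  h6:0.
Shift N→4, O→5, Q→2.
Schedule M@1, N@4, O@5, P@1, Q@2, R@1: h1:7  h2:9  h3:9  h4:8  h5:9  h6:4 — peak 9.

9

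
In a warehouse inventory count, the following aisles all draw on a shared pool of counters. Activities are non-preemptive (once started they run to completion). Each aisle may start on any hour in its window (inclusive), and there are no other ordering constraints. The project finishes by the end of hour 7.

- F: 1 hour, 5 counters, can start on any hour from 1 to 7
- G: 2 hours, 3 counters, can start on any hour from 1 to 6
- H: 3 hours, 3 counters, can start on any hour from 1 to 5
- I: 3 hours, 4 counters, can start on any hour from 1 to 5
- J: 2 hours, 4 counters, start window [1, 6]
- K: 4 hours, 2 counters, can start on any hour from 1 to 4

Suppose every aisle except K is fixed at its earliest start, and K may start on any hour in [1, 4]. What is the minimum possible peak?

19

K@1: h1:21  h2:16  h3:9  h4:2  h5:0  h6:0  h7:0 → peak 21
K@2: h1:19  h2:16  h3:9  h4:2  h5:2  h6:0  h7:0 → peak 19
K@3: h1:19  h2:14  h3:9  h4:2  h5:2  h6:2  h7:0 → peak 19
K@4: h1:19  h2:14  h3:7  h4:2  h5:2  h6:2  h7:2 → peak 19
Best is K@2, peak 19.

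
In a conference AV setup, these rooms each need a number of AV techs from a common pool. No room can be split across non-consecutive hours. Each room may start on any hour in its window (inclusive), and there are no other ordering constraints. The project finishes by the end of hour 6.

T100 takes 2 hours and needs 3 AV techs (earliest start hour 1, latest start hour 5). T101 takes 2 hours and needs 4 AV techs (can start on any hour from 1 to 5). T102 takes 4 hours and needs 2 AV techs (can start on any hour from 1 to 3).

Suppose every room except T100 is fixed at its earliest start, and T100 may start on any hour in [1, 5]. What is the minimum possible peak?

6

T100@1: h1:9  h2:9  h3:2  h4:2  h5:0  h6:0 → peak 9
T100@2: h1:6  h2:9  h3:5  h4:2  h5:0  h6:0 → peak 9
T100@3: h1:6  h2:6  h3:5  h4:5  h5:0  h6:0 → peak 6
T100@4: h1:6  h2:6  h3:2  h4:5  h5:3  h6:0 → peak 6
T100@5: h1:6  h2:6  h3:2  h4:2  h5:3  h6:3 → peak 6
Best is T100@3, peak 6.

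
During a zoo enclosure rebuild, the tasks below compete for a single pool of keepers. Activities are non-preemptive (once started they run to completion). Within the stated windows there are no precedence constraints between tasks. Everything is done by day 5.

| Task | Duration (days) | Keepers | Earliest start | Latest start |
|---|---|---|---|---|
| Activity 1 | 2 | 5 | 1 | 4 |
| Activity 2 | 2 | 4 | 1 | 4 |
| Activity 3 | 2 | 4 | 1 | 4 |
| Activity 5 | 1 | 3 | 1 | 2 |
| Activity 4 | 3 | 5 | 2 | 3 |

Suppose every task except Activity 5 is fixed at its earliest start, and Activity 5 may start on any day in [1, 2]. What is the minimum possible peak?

Activity 5@1: d1:16  d2:18  d3:5  d4:5  d5:0 → peak 18
Activity 5@2: d1:13  d2:21  d3:5  d4:5  d5:0 → peak 21
Best is Activity 5@1, peak 18.

18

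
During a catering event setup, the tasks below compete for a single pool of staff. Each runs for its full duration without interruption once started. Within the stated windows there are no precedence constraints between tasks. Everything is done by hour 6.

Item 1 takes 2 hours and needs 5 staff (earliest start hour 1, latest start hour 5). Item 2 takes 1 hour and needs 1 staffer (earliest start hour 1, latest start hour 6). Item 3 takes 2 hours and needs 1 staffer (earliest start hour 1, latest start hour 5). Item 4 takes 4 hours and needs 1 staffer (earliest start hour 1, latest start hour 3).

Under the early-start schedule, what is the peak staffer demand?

Early-start schedule: Item 1@1, Item 2@1, Item 3@1, Item 4@1.
Load per hour: hour 1: 8, hour 2: 7, hour 3: 1, hour 4: 1, hour 5: 0, hour 6: 0.
Peak is 8.

8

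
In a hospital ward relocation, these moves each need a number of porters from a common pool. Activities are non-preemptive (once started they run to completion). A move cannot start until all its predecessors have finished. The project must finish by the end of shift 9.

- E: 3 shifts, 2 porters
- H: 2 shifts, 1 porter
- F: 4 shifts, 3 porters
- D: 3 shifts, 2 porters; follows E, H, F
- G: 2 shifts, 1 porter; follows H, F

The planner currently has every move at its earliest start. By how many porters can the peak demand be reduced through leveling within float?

1

Early-start peak: s1:6  s2:6  s3:5  s4:3  s5:3  s6:3  s7:2  s8:0  s9:0 ⇒ 6.
Leveled (E@1, H@1, F@3, D@7, G@7): s1:3  s2:3  s3:5  s4:3  s5:3  s6:3  s7:3  s8:3  s9:2 ⇒ 5.
Reduction 6 − 5 = 1.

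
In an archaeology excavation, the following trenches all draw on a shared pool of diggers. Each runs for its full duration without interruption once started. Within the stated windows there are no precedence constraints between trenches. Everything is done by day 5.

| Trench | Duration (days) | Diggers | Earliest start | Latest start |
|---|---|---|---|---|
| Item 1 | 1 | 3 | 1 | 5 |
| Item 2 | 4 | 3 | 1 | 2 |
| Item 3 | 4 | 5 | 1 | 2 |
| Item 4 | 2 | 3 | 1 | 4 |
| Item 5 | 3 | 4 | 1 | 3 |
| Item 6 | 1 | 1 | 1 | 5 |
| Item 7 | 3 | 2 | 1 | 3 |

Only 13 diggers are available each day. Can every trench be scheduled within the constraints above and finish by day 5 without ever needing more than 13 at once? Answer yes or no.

The minimum achievable peak is 14; 13 < 14, so no feasible schedule stays within the cap.

no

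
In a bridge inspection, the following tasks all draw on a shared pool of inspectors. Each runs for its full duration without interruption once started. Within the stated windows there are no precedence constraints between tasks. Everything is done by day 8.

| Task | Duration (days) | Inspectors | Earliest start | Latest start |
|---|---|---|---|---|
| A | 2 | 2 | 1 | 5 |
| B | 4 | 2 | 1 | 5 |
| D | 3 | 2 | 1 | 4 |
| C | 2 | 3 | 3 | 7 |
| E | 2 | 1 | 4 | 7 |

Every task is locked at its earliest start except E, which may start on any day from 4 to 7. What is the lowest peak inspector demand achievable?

E@4: d1:6  d2:6  d3:7  d4:6  d5:1  d6:0  d7:0  d8:0 → peak 7
E@5: d1:6  d2:6  d3:7  d4:5  d5:1  d6:1  d7:0  d8:0 → peak 7
E@6: d1:6  d2:6  d3:7  d4:5  d5:0  d6:1  d7:1  d8:0 → peak 7
E@7: d1:6  d2:6  d3:7  d4:5  d5:0  d6:0  d7:1  d8:1 → peak 7
Best is E@4, peak 7.

7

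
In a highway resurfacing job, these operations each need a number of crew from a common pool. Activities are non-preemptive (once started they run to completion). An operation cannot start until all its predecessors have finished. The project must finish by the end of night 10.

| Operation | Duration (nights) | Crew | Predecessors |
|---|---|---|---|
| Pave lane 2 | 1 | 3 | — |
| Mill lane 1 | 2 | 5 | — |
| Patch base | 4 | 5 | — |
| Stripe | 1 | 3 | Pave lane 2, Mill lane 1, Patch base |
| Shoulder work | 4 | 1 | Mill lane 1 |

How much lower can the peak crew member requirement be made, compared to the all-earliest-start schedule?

Early-start peak: n1:13  n2:10  n3:6  n4:6  n5:4  n6:1  n7:0  n8:0  n9:0  n10:0 ⇒ 13.
Leveled (Pave lane 2@7, Mill lane 1@1, Patch base@3, Stripe@8, Shoulder work@7): n1:5  n2:5  n3:5  n4:5  n5:5  n6:5  n7:4  n8:4  n9:1  n10:1 ⇒ 5.
Reduction 13 − 5 = 8.

8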